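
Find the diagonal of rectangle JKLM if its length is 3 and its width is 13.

A rectangle's diagonal splits it into two right triangles, with the diagonal as the hypotenuse.
By the Pythagorean theorem, d^2 = 3^2 + 13^2 = 178.
Therefore d = sqrt(178).

sqrt(178)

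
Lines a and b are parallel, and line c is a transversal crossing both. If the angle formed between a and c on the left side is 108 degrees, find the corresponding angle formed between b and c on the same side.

Corresponding angles are equal: 108 degrees.

108 degrees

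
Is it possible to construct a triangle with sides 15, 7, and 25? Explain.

Check the triangle inequality: 15 + 7 = 22 ≤ 25.
Since the sum of two sides does not exceed the third, no triangle can be formed.

No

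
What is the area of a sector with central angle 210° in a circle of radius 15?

The full circle has area πr² = π(15)² = 225*pi.
The sector covers 210° out of 360°, a fraction of 7/12.
Sector area = 225*pi × 7/12 = 525*pi/4.

525*pi/4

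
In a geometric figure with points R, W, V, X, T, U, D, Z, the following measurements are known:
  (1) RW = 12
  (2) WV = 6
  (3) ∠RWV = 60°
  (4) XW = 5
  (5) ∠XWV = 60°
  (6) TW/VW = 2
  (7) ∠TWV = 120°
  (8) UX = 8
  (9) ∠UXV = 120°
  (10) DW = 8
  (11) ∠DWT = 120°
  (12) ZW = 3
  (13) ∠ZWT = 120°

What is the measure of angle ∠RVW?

Step 1: By the law of cosines on triangle VWR: VR² = 6² + 12² − 2·6·12·cos(60°) = 108, so VR = 6·√3.
Step 2: By the inverse law of cosines on triangle RVW: cos(∠RVW) = ((6·√3)² + 6² − 12²) / (2·6·√3·6) = 0/124.71 = 0, so ∠RVW = 90°.

Therefore, the measure of angle ∠RVW = 90°.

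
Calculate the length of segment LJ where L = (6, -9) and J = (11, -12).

The horizontal distance is |11 - 6| = 5 and the vertical distance is |-12 - -9| = 3.
By the Pythagorean theorem, d = sqrt(5^2 + 3^2) = sqrt(34).

sqrt(34)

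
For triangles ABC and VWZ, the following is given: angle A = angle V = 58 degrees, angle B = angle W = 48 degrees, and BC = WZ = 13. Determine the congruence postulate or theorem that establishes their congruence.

The given information provides:
angle A = angle V = 58 degrees, angle B = angle W = 48 degrees, and BC = WZ = 13
This matches the AAS congruence theorem.
Two pairs of corresponding angles and a non-included side are equal (Angle-Angle-Side).

AAS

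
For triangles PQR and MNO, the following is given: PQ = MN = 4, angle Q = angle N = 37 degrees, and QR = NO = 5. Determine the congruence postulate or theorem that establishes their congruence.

The given information provides:
PQ = MN = 4, angle Q = angle N = 37 degrees, and QR = NO = 5
This matches the SAS congruence theorem.
Two pairs of corresponding sides and the included angle are equal (Side-Angle-Side).

SAS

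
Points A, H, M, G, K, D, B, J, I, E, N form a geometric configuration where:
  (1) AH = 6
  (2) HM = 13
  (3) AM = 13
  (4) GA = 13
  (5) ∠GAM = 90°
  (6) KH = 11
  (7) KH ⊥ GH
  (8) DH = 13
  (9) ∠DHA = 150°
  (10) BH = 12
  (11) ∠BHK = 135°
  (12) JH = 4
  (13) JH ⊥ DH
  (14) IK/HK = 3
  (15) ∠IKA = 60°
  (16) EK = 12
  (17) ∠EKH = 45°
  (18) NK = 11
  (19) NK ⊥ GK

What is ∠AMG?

Step 1: By the law of cosines on triangle MAG: MG² = 13² + 13² − 2·13·13·cos(90°) = 338, so MG = 13·√2.
Step 2: By the inverse law of cosines on triangle AMG: cos(∠AMG) = (13² + (13·√2)² − 13²) / (2·13·13·√2) = 338/478 = 0.7071, so ∠AMG = 45°.

Therefore, the measure of angle ∠AMG = 45°.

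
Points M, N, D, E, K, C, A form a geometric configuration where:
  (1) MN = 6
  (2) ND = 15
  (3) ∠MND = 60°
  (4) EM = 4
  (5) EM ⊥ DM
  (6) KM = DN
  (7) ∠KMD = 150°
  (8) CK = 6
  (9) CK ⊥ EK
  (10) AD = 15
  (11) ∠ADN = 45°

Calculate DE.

Step 1: By the law of cosines on triangle DNM: DM² = 15² + 6² − 2·15·6·cos(60°) = 171, so DM = 3·√19.
Step 2: By the law of cosines on triangle DME: DE² = (3·√19)² + 4² − 2·3·√19·4·cos(90°) = 187, so DE = √187.

Therefore, the length of DE = √187.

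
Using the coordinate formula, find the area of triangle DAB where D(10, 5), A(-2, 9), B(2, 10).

Shoelace: Area = (1/2)|10(9-10) + -2(10-5) + 2(5-9)| = (1/2)(28) = 14

14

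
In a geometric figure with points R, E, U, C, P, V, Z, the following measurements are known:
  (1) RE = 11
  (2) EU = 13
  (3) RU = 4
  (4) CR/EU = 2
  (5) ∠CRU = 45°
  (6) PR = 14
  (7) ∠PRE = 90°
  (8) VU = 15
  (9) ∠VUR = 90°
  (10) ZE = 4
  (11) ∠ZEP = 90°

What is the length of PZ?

Step 1: By the law of cosines on triangle ERP: EP² = 11² + 14² − 2·11·14·cos(90°) = 317, so EP ≈ 17.8.
Step 2: By the law of cosines on triangle PEZ: PZ² = 17.8² + 4² − 2·17.8·4·cos(90°) = 333, so PZ = 3·√37.

Therefore, the length of PZ = 3·√37.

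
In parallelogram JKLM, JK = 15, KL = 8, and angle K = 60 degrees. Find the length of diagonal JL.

The diagonal of a parallelogram can be found by treating two adjacent sides and the diagonal as a triangle.
Applying the law of cosines with sides 15, 8 and included angle 60°:
d^2 = 225 + 64 - 240*cos(60°) = 169
d = 13

13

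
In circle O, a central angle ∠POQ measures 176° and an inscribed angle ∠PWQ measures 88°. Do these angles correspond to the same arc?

By the inscribed angle theorem, if both angles subtend the same arc, the inscribed angle must be half the central angle.
Half of 176° = 88°, which equals the given inscribed angle of 88°.
Therefore, yes, they correspond to the same arc.

Yes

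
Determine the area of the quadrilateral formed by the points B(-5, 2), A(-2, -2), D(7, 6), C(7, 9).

Using the Shoelace formula for a quadrilateral (vertices in order):
Area = (1/2)|sum of (x_i * y_(i+1) - x_(i+1) * y_i)|
Terms: (-5*-2 - -2*2) = 14, (-2*6 - 7*-2) = 2, (7*9 - 7*6) = 21, (7*2 - -5*9) = 59
Sum = 96
Area = (1/2)(96) = 48

48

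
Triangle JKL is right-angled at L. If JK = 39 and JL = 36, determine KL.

By the Pythagorean theorem: KL^2 = JK^2 - JL^2
KL^2 = 39^2 - 36^2 = 1521 - 1296 = 225
KL = sqrt(225) = 15

15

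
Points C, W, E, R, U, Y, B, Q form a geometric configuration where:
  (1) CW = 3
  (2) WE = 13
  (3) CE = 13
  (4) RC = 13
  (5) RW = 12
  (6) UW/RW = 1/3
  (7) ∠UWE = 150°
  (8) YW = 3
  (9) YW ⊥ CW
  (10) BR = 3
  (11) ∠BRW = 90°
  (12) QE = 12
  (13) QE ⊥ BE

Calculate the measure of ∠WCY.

Step 1: By the law of cosines on triangle CWY: CY² = 3² + 3² − 2·3·3·cos(90°) = 18, so CY = 3·√2.
Step 2: By the inverse law of cosines on triangle WCY: cos(∠WCY) = (3² + (3·√2)² − 3²) / (2·3·3·√2) = 18/25.46 = 0.7071, so ∠WCY = 45°.

Therefore, the measure of angle ∠WCY = 45°.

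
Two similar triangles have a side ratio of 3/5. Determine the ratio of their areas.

The ratio of areas of similar triangles equals the square of the side ratio.
Side ratio = 3:5
Area ratio = (3/5)^2 = 9/25 = 9:25

9:25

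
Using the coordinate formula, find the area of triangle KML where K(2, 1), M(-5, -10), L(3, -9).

Using the Shoelace formula for a triangle:
Area = (1/2)|x0(y1 - y2) + x1(y2 - y0) + x2(y0 - y1)|
Area = (1/2)|2(-10 - -9) + -5(-9 - 1) + 3(1 - -10)|
Area = (1/2)|-2 + 50 + 33|
Area = (1/2)|81|
Area = (1/2)(81)
Area = 81/2

81/2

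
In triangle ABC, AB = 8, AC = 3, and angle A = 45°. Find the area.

When two sides and the included angle are known, the area formula is (1/2)ab sin(C).
The height from one side to the opposite vertex is 3 sin(45°) = 3*sqrt(2)/2.
Area = (1/2) * 8 * 3*sqrt(2)/2 = 6*sqrt(2).

6*sqrt(2)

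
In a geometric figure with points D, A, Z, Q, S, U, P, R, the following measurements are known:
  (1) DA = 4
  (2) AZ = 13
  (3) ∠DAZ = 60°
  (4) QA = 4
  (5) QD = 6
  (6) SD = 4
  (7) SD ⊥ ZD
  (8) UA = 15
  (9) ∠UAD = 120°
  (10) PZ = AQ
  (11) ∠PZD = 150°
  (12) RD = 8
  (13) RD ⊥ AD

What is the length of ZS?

Step 1: By the law of cosines on triangle ZAD: ZD² = 13² + 4² − 2·13·4·cos(60°) = 133, so ZD = √133.
Step 2: By the law of cosines on triangle ZDS: ZS² = √133² + 4² − 2·√133·4·cos(90°) = 149, so ZS = √149.

Therefore, the length of ZS = √149.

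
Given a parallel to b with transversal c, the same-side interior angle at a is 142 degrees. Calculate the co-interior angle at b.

Co-interior angles sum to 180: 180 - 142 = 38 degrees.

38 degrees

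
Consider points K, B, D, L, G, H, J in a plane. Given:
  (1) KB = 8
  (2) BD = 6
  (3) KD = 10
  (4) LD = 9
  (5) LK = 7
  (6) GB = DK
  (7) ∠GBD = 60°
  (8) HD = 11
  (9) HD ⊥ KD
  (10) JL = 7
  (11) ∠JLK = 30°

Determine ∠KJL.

Step 1: By the law of cosines on triangle JLK: JK² = 7² + 7² − 2·7·7·cos(30°) = 13.13, so JK ≈ 3.62.
Step 2: By the inverse law of cosines on triangle KJL: cos(∠KJL) = (3.62² + 7² − 7²) / (2·3.62·7) = 13.13/50.73 = 0.2588, so ∠KJL = 75°.

Therefore, the measure of angle ∠KJL = 75°.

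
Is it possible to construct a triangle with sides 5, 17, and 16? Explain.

For three segments to close into a triangle, no single side can be as long as the other two combined.
The longest side is 17, and 5 + 16 = 21 > 17.
A triangle can be formed.

Yes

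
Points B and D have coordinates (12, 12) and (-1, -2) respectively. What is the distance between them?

d = sqrt((-13)^2 + (-14)^2) = sqrt(365)

sqrt(365)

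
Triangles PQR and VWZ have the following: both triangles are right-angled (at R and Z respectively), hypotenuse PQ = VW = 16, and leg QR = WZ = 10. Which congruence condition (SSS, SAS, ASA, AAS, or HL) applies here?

Consider the given information: both triangles are right-angled (at R and Z respectively), hypotenuse PQ = VW = 16, and leg QR = WZ = 10
This is not SSS or ASA: SSS requires all three pairs of sides, but we don't have that. ASA requires two angles and the side between them.
The correct criterion is HL. The hypotenuse and one leg of two right triangles are equal (Hypotenuse-Leg).

HL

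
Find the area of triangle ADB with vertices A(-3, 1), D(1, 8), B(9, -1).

Using the Shoelace formula for a triangle:
Area = (1/2)|x0(y1 - y2) + x1(y2 - y0) + x2(y0 - y1)|
Area = (1/2)|-3(8 - -1) + 1(-1 - 1) + 9(1 - 8)|
Area = (1/2)|-27 + -2 + -63|
Area = (1/2)|-92|
Area = (1/2)(92)
Area = 46

46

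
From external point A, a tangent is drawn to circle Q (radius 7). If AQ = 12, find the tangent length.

Let T be the point of tangency. Then QT ⊥ AT (radius ⊥ tangent).
In right triangle QTA: QA² = QT² + AT²
12² = 7² + AT²
AT² = 95, AT = sqrt(95)

sqrt(95)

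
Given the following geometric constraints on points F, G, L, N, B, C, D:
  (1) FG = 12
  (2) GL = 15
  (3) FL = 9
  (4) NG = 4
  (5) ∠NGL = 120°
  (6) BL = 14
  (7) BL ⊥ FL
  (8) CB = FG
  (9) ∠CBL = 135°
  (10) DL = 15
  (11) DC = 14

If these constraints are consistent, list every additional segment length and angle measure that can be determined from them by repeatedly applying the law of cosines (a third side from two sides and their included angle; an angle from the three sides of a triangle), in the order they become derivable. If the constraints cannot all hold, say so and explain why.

The constraints are consistent. Derivable facts, in order:
After 1 step:
- FB ≈ 16.64
- LC ≈ 24.03
- LN ≈ 17.35
- ∠FGL = 36.87°
- ∠FLG = 53.13°
- ∠GFL = 90°
After 2 steps:
- ∠BCL = 24.32°
- ∠BFL = 57.26°
- ∠BLC = 20.68°
- ∠CDL = 111.89°
- ∠CLD = 32.72°
- ∠DCL = 35.39°
- ∠FBL = 32.74°
- ∠GLN = 11.52°
- ∠GNL = 48.48°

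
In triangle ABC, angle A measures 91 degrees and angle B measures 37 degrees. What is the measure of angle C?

Let angle C = x. Then 91 + 37 + x = 180.
x = 180 - 128 = 52 degrees.

52 degrees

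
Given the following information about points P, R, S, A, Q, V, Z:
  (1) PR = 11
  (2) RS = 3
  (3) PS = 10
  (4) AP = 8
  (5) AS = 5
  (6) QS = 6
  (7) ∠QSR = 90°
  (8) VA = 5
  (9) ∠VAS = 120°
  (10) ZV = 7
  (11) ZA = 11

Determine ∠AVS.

Step 1: By the law of cosines on triangle VAS: VS² = 5² + 5² − 2·5·5·cos(120°) = 75, so VS = 5·√3.
Step 2: By the inverse law of cosines on triangle AVS: cos(∠AVS) = (5² + (5·√3)² − 5²) / (2·5·5·√3) = 75/86.6 = 0.866, so ∠AVS = 30°.

Therefore, the measure of angle ∠AVS = 30°.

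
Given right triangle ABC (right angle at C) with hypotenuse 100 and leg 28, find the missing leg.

Rearranging the Pythagorean theorem to solve for the unknown leg:
leg^2 = hypotenuse^2 - known_leg^2 = 10000 - 784 = 9216
leg = sqrt(9216) = 96.

96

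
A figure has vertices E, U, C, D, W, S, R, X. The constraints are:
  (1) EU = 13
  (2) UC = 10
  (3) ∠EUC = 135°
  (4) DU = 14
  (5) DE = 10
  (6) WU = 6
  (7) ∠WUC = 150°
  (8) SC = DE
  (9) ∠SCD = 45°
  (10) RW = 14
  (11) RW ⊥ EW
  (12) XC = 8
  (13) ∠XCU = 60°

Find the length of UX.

Step 1: By the law of cosines on triangle UCX: UX² = 10² + 8² − 2·10·8·cos(60°) = 84, so UX = 2·√21.

Therefore, the length of UX = 2·√21.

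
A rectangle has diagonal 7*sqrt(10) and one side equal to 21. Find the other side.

b = sqrt(d^2 - a^2) = sqrt(490 - 441) = sqrt(49) = 7

7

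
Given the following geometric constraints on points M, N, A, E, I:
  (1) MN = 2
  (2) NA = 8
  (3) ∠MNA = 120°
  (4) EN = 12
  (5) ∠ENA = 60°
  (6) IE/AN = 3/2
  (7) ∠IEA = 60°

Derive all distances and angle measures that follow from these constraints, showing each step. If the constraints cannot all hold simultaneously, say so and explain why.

The constraints are consistent.

From the given relations:
  IE = 3/2·AN = 3/2·8 = 12

Step 1: From MN = 2, NA = 8, and ∠MNA = 120°, by the law of cosines:
  MA² = MN² + NA² - 2·MN·NA·cos(120°) = 4 + 64 + 16 = 84
  MA = 2·√21

Step 2: From AN = 8, NE = 12, and ∠ANE = 60°, by the law of cosines:
  AE² = AN² + NE² - 2·AN·NE·cos(60°) = 64 + 144 - 96 = 112
  AE = 4·√7

Step 3: From AE = 4·√7, EI = 12, and ∠AEI = 60°, by the law of cosines:
  AI² = AE² + EI² - 2·AE·EI·cos(60°) = 112 + 144 - 127 = 129
  AI ≈ 11.36

Step 4: From MA = 2·√21, MN = 2, AN = 8, by the inverse law of cosines:
  cos(∠AMN) = (MA² + MN² - AN²) / (2·MA·MN)
  ∠AMN = 49.11°

Step 5: From AE = 4·√7, AN = 8, EN = 12, by the inverse law of cosines:
  cos(∠EAN) = (AE² + AN² - EN²) / (2·AE·AN)
  ∠EAN = 79.11°

Step 6: From AM = 2·√21, AN = 8, MN = 2, by the inverse law of cosines:
  cos(∠MAN) = (AM² + AN² - MN²) / (2·AM·AN)
  ∠MAN = 10.89°

Step 7: From EA = 4·√7, EN = 12, AN = 8, by the inverse law of cosines:
  cos(∠AEN) = (EA² + EN² - AN²) / (2·EA·EN)
  ∠AEN = 40.89°

Step 8: From AE = 4·√7, AI = 11.36, EI = 12, by the inverse law of cosines:
  cos(∠EAI) = (AE² + AI² - EI²) / (2·AE·AI)
  ∠EAI = 66.2°

Step 9: From IA = 11.36, IE = 12, AE = 4·√7, by the inverse law of cosines:
  cos(∠AIE) = (IA² + IE² - AE²) / (2·IA·IE)
  ∠AIE = 53.8°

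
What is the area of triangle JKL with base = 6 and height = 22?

Area = (1/2) * base * height
Area = (1/2) * 6 * 22
Area = 66

66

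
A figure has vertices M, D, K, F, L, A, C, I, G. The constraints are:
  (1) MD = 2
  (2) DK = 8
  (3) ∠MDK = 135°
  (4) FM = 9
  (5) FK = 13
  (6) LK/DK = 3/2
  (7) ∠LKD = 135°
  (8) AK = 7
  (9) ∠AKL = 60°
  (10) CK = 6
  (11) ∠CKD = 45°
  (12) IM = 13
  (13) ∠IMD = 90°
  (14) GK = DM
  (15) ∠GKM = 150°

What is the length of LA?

From the given relations: LK = 3/2·DK = 3/2·8 = 12.
Step 1: By the law of cosines on triangle LKA: LA² = 12² + 7² − 2·12·7·cos(60°) = 109, so LA = √109.

Therefore, the length of LA = √109.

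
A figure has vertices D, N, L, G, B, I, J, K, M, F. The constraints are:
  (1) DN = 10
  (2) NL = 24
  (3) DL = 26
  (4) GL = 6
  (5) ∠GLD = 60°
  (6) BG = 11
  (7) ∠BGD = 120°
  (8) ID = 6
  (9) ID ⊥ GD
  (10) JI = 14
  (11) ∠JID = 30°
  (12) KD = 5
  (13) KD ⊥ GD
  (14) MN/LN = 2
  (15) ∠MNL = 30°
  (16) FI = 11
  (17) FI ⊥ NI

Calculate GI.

Step 1: By the law of cosines on triangle GLD: GD² = 6² + 26² − 2·6·26·cos(60°) = 556, so GD = 2·√139.
Step 2: By the law of cosines on triangle GDI: GI² = (2·√139)² + 6² − 2·2·√139·6·cos(90°) = 592, so GI = 4·√37.

Therefore, the length of GI = 4·√37.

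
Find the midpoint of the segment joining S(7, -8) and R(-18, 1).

M = ((x₁ + x₂)/2, (y₁ + y₂)/2)
= ((7 + -18)/2, (-8 + 1)/2)
= (-11/2, -7/2) = (-11/2, -7/2)

(-11/2, -7/2)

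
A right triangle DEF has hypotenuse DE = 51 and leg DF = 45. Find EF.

By the Pythagorean theorem: EF^2 = DE^2 - DF^2
EF^2 = 51^2 - 45^2 = 2601 - 2025 = 576
EF = sqrt(576) = 24

24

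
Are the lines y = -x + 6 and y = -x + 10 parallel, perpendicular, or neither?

Slope of line 1: m1 = -1
Slope of line 2: m2 = -1
Two lines are parallel if and only if they have equal slopes (or both are vertical).
Here m1 = m2 = -1, confirming the lines are parallel.

Parallel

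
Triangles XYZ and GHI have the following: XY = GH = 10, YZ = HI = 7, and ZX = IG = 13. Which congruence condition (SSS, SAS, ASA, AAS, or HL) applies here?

The given information provides:
XY = GH = 10, YZ = HI = 7, and ZX = IG = 13
This matches the SSS congruence theorem.
All three pairs of corresponding sides are equal (Side-Side-Side).

SSS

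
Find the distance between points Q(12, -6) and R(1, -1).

The horizontal distance is |1 - 12| = 11 and the vertical distance is |-1 - -6| = 5.
By the Pythagorean theorem, d = sqrt(11^2 + 5^2) = sqrt(146).

sqrt(146)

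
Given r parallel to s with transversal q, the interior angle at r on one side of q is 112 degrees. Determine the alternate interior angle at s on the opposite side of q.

Alternate interior angles lie on opposite sides of the transversal, between the parallel lines.
By the alternate interior angle theorem, they are equal: 112 degrees.

112 degrees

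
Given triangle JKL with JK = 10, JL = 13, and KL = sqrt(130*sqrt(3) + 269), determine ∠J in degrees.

cos(J) = (10² + 13² - (sqrt(130*sqrt(3) + 269))²) / (2 × 10 × 13) = -sqrt(3)/2, so J = arccos(-sqrt(3)/2) = 150°.

150°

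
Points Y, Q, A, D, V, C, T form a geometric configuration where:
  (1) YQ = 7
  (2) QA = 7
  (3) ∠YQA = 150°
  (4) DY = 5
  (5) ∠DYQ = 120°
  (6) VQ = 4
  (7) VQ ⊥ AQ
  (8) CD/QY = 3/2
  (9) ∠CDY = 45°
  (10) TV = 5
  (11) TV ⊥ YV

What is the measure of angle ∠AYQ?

Step 1: By the law of cosines on triangle YQA: YA² = 7² + 7² − 2·7·7·cos(150°) = 182.87, so YA ≈ 13.52.
Step 2: By the inverse law of cosines on triangle AYQ: cos(∠AYQ) = (13.52² + 7² − 7²) / (2·13.52·7) = 182.87/189.32 = 0.9659, so ∠AYQ = 15°.

Therefore, the measure of angle ∠AYQ = 15°.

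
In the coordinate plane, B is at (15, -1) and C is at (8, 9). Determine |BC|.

d = sqrt((-7)^2 + (10)^2) = sqrt(149)

sqrt(149)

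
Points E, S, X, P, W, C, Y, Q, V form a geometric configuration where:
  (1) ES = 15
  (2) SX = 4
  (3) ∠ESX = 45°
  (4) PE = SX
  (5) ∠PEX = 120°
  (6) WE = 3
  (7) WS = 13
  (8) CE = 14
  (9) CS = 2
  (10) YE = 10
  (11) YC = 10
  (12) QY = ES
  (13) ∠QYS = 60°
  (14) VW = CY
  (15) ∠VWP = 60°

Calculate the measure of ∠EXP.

From the given relations: PE = SX = 4.
Step 1: By the law of cosines on triangle XSE: XE² = 4² + 15² − 2·4·15·cos(45°) = 156.15, so XE ≈ 12.5.
Step 2: By the law of cosines on triangle XEP: XP² = 12.5² + 4² − 2·12.5·4·cos(120°) = 222.13, so XP ≈ 14.9.
Step 3: By the inverse law of cosines on triangle EXP: cos(∠EXP) = (12.5² + 14.9² − 4²) / (2·12.5·14.9) = 362.28/372.48 = 0.9726, so ∠EXP = 13.44°.

Therefore, the measure of angle ∠EXP = 13.44°.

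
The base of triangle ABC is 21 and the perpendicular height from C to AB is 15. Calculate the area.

Area = (1/2) * base * height
Area = (1/2) * 21 * 15
Area = 315/2

315/2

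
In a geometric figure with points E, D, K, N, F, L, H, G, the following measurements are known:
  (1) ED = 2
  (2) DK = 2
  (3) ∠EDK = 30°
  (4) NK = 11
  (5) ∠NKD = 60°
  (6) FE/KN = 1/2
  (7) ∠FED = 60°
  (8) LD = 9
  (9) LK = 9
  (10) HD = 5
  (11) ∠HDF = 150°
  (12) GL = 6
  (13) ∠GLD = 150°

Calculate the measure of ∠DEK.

Step 1: By the law of cosines on triangle EDK: EK² = 2² + 2² − 2·2·2·cos(30°) = 1.07, so EK ≈ 1.04.
Step 2: By the inverse law of cosines on triangle DEK: cos(∠DEK) = (2² + 1.04² − 2²) / (2·2·1.04) = 1.07/4.14 = 0.2588, so ∠DEK = 75°.

Therefore, the measure of angle ∠DEK = 75°.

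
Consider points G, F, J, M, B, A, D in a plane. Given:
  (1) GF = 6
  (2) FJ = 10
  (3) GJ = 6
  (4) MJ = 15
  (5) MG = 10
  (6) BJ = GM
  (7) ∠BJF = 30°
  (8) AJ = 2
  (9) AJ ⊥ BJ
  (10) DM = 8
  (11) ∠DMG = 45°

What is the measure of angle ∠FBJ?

From the given relations: BJ = GM = 10.
Step 1: By the law of cosines on triangle BJF: BF² = 10² + 10² − 2·10·10·cos(30°) = 26.79, so BF ≈ 5.18.
Step 2: By the inverse law of cosines on triangle FBJ: cos(∠FBJ) = (5.18² + 10² − 10²) / (2·5.18·10) = 26.79/103.53 = 0.2588, so ∠FBJ = 75°.

Therefore, the measure of angle ∠FBJ = 75°.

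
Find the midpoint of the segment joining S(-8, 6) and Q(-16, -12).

The midpoint is the point halfway along the segment.
Move half the horizontal distance: -8 + (-16 - -8)/2 = -8 + -8/2 = -12
Move half the vertical distance: 6 + (-12 - 6)/2 = 6 + -18/2 = -3
Midpoint = (-12, -3)

(-12, -3)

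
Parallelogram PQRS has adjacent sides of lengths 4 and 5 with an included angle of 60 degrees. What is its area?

The area of a parallelogram equals the product of two adjacent sides times the sine of the included angle.
This is because the height equals 5 * sin(60°) = 5*sqrt(3)/2.
Area = 4 * 5*sqrt(3)/2 = 10*sqrt(3)

10*sqrt(3)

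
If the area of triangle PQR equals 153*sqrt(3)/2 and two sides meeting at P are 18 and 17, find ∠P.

sin(C) = 2 * 153*sqrt(3)/2 / (18 * 17) = sqrt(3)/2, so C = arcsin(sqrt(3)/2) = 60°.
Since sin(180° - C) = sin(C), the obtuse angle 120° gives the same area, so C = 60° or C = 120°.

60° or 120°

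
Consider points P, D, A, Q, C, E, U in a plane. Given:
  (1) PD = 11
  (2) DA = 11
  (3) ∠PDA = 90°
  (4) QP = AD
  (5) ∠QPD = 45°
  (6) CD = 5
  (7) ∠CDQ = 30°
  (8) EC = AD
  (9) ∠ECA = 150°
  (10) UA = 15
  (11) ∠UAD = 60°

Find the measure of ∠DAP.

Step 1: By the law of cosines on triangle ADP: AP² = 11² + 11² − 2·11·11·cos(90°) = 242, so AP = 11·√2.
Step 2: By the inverse law of cosines on triangle DAP: cos(∠DAP) = (11² + (11·√2)² − 11²) / (2·11·11·√2) = 242/342.24 = 0.7071, so ∠DAP = 45°.

Therefore, the measure of angle ∠DAP = 45°.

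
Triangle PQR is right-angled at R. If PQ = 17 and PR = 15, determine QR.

QR = sqrt(17^2 - 15^2) = sqrt(64) = 8

8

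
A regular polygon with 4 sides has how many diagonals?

Total line segments between 4 vertices = C(4,2) = 6.
Subtract the 4 sides: 6 - 4 = 2 diagonals.

2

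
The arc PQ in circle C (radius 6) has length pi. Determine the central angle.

Arc length L = 2πr × θ/360, so θ = 360L / (2πr).
θ = 360 × pi / (2π × 6)
θ = 30°
θ = 30°

30°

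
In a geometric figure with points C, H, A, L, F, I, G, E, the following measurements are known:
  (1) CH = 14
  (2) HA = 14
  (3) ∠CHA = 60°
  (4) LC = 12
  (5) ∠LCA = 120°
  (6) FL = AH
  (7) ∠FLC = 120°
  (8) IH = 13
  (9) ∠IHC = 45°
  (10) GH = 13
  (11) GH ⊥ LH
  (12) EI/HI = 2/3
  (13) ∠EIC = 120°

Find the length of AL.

Step 1: By the law of cosines on triangle CHA: CA² = 14² + 14² − 2·14·14·cos(60°) = 196, so CA = 14.
Step 2: By the law of cosines on triangle ACL: AL² = 14² + 12² − 2·14·12·cos(120°) = 508, so AL = 2·√127.

Therefore, the length of AL = 2·√127.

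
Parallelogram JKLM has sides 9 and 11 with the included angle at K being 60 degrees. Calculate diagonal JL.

Law of cosines: d^2 = 9^2 + 11^2 - 2(9)(11)cos(60°) = 103, so d = sqrt(103).

sqrt(103)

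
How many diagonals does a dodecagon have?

The number of diagonals in an n-gon is n(n - 3)/2.
For n = 12: 12(12 - 3)/2 = 12 × 9 / 2 = 54.

54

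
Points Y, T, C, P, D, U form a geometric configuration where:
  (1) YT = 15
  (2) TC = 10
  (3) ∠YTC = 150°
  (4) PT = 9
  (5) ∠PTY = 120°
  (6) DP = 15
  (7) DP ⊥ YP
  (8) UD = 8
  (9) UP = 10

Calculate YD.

Step 1: By the law of cosines on triangle PTY: PY² = 9² + 15² − 2·9·15·cos(120°) = 441, so PY = 21.
Step 2: By the law of cosines on triangle YPD: YD² = 21² + 15² − 2·21·15·cos(90°) = 666, so YD = 3·√74.

Therefore, the length of YD = 3·√74.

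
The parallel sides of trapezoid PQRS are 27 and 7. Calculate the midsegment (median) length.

The midsegment of a trapezoid = (base1 + base2) / 2
midsegment = (27 + 7) / 2
midsegment = 34 / 2
midsegment = 17

17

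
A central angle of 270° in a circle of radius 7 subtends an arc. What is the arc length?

The full circumference is 2πr = 2π(7) = 14*pi.
The arc spans 270° out of 360°, which is a fraction of 3/4.
Arc length = 14*pi × 3/4 = 21*pi/2.

21*pi/2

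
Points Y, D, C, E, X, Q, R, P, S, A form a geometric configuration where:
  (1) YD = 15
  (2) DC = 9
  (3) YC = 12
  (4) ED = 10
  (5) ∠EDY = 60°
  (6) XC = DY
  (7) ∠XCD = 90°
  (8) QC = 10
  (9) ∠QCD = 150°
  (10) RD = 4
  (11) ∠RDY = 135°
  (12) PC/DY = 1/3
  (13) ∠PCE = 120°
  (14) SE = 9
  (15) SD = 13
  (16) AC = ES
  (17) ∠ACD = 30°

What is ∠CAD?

From the given relations: AC = ES = 9.
Step 1: By the law of cosines on triangle ACD: AD² = 9² + 9² − 2·9·9·cos(30°) = 21.7, so AD ≈ 4.66.
Step 2: By the inverse law of cosines on triangle CAD: cos(∠CAD) = (9² + 4.66² − 9²) / (2·9·4.66) = 21.7/83.86 = 0.2588, so ∠CAD = 75°.

Therefore, the measure of angle ∠CAD = 75°.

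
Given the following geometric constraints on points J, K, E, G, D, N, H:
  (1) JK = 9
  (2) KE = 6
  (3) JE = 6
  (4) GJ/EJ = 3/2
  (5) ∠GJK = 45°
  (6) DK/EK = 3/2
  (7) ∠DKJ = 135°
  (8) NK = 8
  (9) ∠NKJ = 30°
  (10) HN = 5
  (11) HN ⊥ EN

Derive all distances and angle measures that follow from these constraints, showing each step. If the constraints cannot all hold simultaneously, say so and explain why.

The constraints are consistent.

From the given relations:
  GJ = 3/2·EJ = 3/2·6 = 9
  DK = 3/2·EK = 3/2·6 = 9

Step 1: From JK = 9, KD = 9, and ∠JKD = 135°, by the law of cosines:
  JD² = JK² + KD² - 2·JK·KD·cos(135°) = 81 + 81 + 114.6 = 276.6
  JD ≈ 16.63

Step 2: From JK = 9, KN = 8, and ∠JKN = 30°, by the law of cosines:
  JN² = JK² + KN² - 2·JK·KN·cos(30°) = 81 + 64 - 124.7 = 20.29
  JN ≈ 4.5

Step 3: From KJ = 9, JG = 9, and ∠KJG = 45°, by the law of cosines:
  KG² = KJ² + JG² - 2·KJ·JG·cos(45°) = 81 + 81 - 114.6 = 47.45
  KG ≈ 6.89

Step 4: From JE = 6, JK = 9, EK = 6, by the inverse law of cosines:
  cos(∠EJK) = (JE² + JK² - EK²) / (2·JE·JK)
  ∠EJK = 41.41°

Step 5: From KE = 6, KJ = 9, EJ = 6, by the inverse law of cosines:
  cos(∠EKJ) = (KE² + KJ² - EJ²) / (2·KE·KJ)
  ∠EKJ = 41.41°

Step 6: From EJ = 6, EK = 6, JK = 9, by the inverse law of cosines:
  cos(∠JEK) = (EJ² + EK² - JK²) / (2·EJ·EK)
  ∠JEK = 97.18°

Step 7: From JD = 16.63, JK = 9, DK = 9, by the inverse law of cosines:
  cos(∠DJK) = (JD² + JK² - DK²) / (2·JD·JK)
  ∠DJK = 22.5°

Step 8: From JK = 9, JN = 4.5, KN = 8, by the inverse law of cosines:
  cos(∠KJN) = (JK² + JN² - KN²) / (2·JK·JN)
  ∠KJN = 62.62°

Step 9: From KG = 6.89, KJ = 9, GJ = 9, by the inverse law of cosines:
  cos(∠GKJ) = (KG² + KJ² - GJ²) / (2·KG·KJ)
  ∠GKJ = 67.5°

Step 10: From GJ = 9, GK = 6.89, JK = 9, by the inverse law of cosines:
  cos(∠JGK) = (GJ² + GK² - JK²) / (2·GJ·GK)
  ∠JGK = 67.5°

Step 11: From DJ = 16.63, DK = 9, JK = 9, by the inverse law of cosines:
  cos(∠JDK) = (DJ² + DK² - JK²) / (2·DJ·DK)
  ∠JDK = 22.5°

Step 12: From NJ = 4.5, NK = 8, JK = 9, by the inverse law of cosines:
  cos(∠JNK) = (NJ² + NK² - JK²) / (2·NJ·NK)
  ∠JNK = 87.38°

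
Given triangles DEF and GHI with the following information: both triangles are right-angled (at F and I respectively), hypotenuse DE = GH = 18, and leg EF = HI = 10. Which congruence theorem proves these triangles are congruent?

The given information provides:
both triangles are right-angled (at F and I respectively), hypotenuse DE = GH = 18, and leg EF = HI = 10
This matches the HL congruence theorem.
The hypotenuse and one leg of two right triangles are equal (Hypotenuse-Leg).

HL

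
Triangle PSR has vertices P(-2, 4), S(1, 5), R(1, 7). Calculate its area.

The Shoelace formula computes the area from vertex coordinates by summing cross products.
For vertices (-2,4), (1,5), (1,7):
Signed sum = -2*5 - 1*4 + 1*7 - 1*5 + 1*4 - -2*7
= -14 + 2 + 18 = 6
Area = (1/2)|6| = 3.

3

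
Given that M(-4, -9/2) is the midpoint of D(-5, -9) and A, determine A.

Using the midpoint formula: M = ((x1 + x2)/2, (y1 + y2)/2)
We know M = (-4, -9/2) and D = (-5, -9)
For x: -4 = (-5 + x2)/2, so x2 = 2*-4 - -5 = -3
For y: -9/2 = (-9 + y2)/2, so y2 = 2*-9/2 - -9 = 0
A = (-3, 0)

(-3, 0)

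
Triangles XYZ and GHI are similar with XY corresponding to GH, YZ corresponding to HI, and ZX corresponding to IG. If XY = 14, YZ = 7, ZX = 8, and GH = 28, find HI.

k = 28/14 = 2. HI = 2 * 7 = 14.

14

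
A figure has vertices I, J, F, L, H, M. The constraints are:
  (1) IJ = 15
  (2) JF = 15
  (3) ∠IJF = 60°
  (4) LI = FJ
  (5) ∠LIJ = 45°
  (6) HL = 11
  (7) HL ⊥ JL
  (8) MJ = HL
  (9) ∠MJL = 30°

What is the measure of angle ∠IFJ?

Step 1: By the law of cosines on triangle FJI: FI² = 15² + 15² − 2·15·15·cos(60°) = 225, so FI = 15.
Step 2: By the inverse law of cosines on triangle IFJ: cos(∠IFJ) = (15² + 15² − 15²) / (2·15·15) = 225/450 = 0.5, so ∠IFJ = 60°.

Therefore, the measure of angle ∠IFJ = 60°.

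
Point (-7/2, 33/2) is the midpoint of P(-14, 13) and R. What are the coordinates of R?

Using the midpoint formula: M = ((x1 + x2)/2, (y1 + y2)/2)
We know M = (-7/2, 33/2) and P = (-14, 13)
For x: -7/2 = (-14 + x2)/2, so x2 = 2*-7/2 - -14 = 7
For y: 33/2 = (13 + y2)/2, so y2 = 2*33/2 - 13 = 20
R = (7, 20)

(7, 20)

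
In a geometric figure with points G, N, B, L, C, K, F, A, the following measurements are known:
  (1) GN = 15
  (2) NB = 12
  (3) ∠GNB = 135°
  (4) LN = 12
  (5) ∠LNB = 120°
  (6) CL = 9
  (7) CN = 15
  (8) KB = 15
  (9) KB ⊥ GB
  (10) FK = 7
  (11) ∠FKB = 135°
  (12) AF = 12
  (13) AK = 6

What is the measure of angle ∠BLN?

Step 1: By the law of cosines on triangle LNB: LB² = 12² + 12² − 2·12·12·cos(120°) = 432, so LB = 12·√3.
Step 2: By the inverse law of cosines on triangle BLN: cos(∠BLN) = ((12·√3)² + 12² − 12²) / (2·12·√3·12) = 432/498.83 = 0.866, so ∠BLN = 30°.

Therefore, the measure of angle ∠BLN = 30°.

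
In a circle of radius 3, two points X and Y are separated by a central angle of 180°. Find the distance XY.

Chord length = 2r sin(θ/2)
= 2 × 3 × sin(180°/2)
= 2 × 3 × sin(90°)
= 6

6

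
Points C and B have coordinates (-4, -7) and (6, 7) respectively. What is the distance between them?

d = sqrt((10)^2 + (14)^2) = sqrt(296) = 2*sqrt(74)

2*sqrt(74)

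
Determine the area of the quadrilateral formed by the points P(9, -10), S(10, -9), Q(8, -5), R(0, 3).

Shoelace: sum of cross terms = 38, Area = (1/2)|38| = 19

19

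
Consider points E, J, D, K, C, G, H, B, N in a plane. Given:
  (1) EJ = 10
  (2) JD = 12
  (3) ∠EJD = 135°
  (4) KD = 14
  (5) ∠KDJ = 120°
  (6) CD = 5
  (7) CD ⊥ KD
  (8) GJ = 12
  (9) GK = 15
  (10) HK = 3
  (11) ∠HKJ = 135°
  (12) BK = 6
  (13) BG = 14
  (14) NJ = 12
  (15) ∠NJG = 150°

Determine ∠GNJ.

Step 1: By the law of cosines on triangle NJG: NG² = 12² + 12² − 2·12·12·cos(150°) = 537.42, so NG ≈ 23.18.
Step 2: By the inverse law of cosines on triangle GNJ: cos(∠GNJ) = (23.18² + 12² − 12²) / (2·23.18·12) = 537.42/556.37 = 0.9659, so ∠GNJ = 15°.

Therefore, the measure of angle ∠GNJ = 15°.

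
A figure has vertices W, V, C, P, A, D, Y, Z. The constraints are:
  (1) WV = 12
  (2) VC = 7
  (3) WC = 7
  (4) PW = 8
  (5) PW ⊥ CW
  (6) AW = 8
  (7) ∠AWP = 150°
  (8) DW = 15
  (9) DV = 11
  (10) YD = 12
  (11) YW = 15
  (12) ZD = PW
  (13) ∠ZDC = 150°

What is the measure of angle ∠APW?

Step 1: By the law of cosines on triangle PWA: PA² = 8² + 8² − 2·8·8·cos(150°) = 238.85, so PA ≈ 15.45.
Step 2: By the inverse law of cosines on triangle APW: cos(∠APW) = (15.45² + 8² − 8²) / (2·15.45·8) = 238.85/247.28 = 0.9659, so ∠APW = 15°.

Therefore, the measure of angle ∠APW = 15°.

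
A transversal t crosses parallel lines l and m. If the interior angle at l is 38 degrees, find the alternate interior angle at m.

Alternate interior angles lie on opposite sides of the transversal, between the parallel lines.
By the alternate interior angle theorem, they are equal: 38 degrees.

38 degrees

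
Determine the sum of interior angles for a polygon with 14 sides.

The sum of interior angles of an n-sided polygon is (n - 2) * 180.
For n = 14: (14 - 2) * 180 = 12 * 180 = 2160 degrees.

2160 degrees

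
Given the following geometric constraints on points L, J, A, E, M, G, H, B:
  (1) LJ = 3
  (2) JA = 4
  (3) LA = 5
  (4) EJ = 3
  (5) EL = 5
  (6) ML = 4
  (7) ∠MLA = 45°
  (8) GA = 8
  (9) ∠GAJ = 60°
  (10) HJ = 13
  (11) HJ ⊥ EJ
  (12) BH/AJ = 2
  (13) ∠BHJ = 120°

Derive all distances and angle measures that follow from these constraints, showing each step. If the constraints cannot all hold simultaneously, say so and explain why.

The constraints are consistent.

From the given relations:
  BH = 2·AJ = 2·4 = 8

Step 1: From JA = 4, AG = 8, and ∠JAG = 60°, by the law of cosines:
  JG² = JA² + AG² - 2·JA·AG·cos(60°) = 16 + 64 - 32 = 48
  JG = 4·√3

Step 2: From JH = 13, HB = 8, and ∠JHB = 120°, by the law of cosines:
  JB² = JH² + HB² - 2·JH·HB·cos(120°) = 169 + 64 + 104 = 337
  JB ≈ 18.36

Step 3: From AL = 5, LM = 4, and ∠ALM = 45°, by the law of cosines:
  AM² = AL² + LM² - 2·AL·LM·cos(45°) = 25 + 16 - 28.28 = 12.72
  AM ≈ 3.57

Step 4: From EJ = 3, JH = 13, and ∠EJH = 90°, by the law of cosines:
  EH² = EJ² + JH² - 2·EJ·JH·cos(90°) = 9 + 169 - 0 = 178
  EH = √178

Step 5: From LA = 5, LJ = 3, AJ = 4, by the inverse law of cosines:
  cos(∠ALJ) = (LA² + LJ² - AJ²) / (2·LA·LJ)
  ∠ALJ = 53.13°

Step 6: From LE = 5, LJ = 3, EJ = 3, by the inverse law of cosines:
  cos(∠ELJ) = (LE² + LJ² - EJ²) / (2·LE·LJ)
  ∠ELJ = 33.56°

Step 7: From JA = 4, JL = 3, AL = 5, by the inverse law of cosines:
  cos(∠AJL) = (JA² + JL² - AL²) / (2·JA·JL)
  ∠AJL = 90°

Step 8: From JE = 3, JL = 3, EL = 5, by the inverse law of cosines:
  cos(∠EJL) = (JE² + JL² - EL²) / (2·JE·JL)
  ∠EJL = 112.89°

Step 9: From AJ = 4, AL = 5, JL = 3, by the inverse law of cosines:
  cos(∠JAL) = (AJ² + AL² - JL²) / (2·AJ·AL)
  ∠JAL = 36.87°

Step 10: From EJ = 3, EL = 5, JL = 3, by the inverse law of cosines:
  cos(∠JEL) = (EJ² + EL² - JL²) / (2·EJ·EL)
  ∠JEL = 33.56°

Step 11: From JA = 4, JG = 4·√3, AG = 8, by the inverse law of cosines:
  cos(∠AJG) = (JA² + JG² - AG²) / (2·JA·JG)
  ∠AJG = 90°

Step 12: From JB = 18.36, JH = 13, BH = 8, by the inverse law of cosines:
  cos(∠BJH) = (JB² + JH² - BH²) / (2·JB·JH)
  ∠BJH = 22.17°

Step 13: From AL = 5, AM = 3.57, LM = 4, by the inverse law of cosines:
  cos(∠LAM) = (AL² + AM² - LM²) / (2·AL·AM)
  ∠LAM = 52.48°

Step 14: From EH = √178, EJ = 3, HJ = 13, by the inverse law of cosines:
  cos(∠HEJ) = (EH² + EJ² - HJ²) / (2·EH·EJ)
  ∠HEJ = 77.01°

Step 15: From MA = 3.57, ML = 4, AL = 5, by the inverse law of cosines:
  cos(∠AML) = (MA² + ML² - AL²) / (2·MA·ML)
  ∠AML = 82.52°

Step 16: From GA = 8, GJ = 4·√3, AJ = 4, by the inverse law of cosines:
  cos(∠AGJ) = (GA² + GJ² - AJ²) / (2·GA·GJ)
  ∠AGJ = 30°

Step 17: From HE = √178, HJ = 13, EJ = 3, by the inverse law of cosines:
  cos(∠EHJ) = (HE² + HJ² - EJ²) / (2·HE·HJ)
  ∠EHJ = 12.99°

Step 18: From BH = 8, BJ = 18.36, HJ = 13, by the inverse law of cosines:
  cos(∠HBJ) = (BH² + BJ² - HJ²) / (2·BH·BJ)
  ∠HBJ = 37.83°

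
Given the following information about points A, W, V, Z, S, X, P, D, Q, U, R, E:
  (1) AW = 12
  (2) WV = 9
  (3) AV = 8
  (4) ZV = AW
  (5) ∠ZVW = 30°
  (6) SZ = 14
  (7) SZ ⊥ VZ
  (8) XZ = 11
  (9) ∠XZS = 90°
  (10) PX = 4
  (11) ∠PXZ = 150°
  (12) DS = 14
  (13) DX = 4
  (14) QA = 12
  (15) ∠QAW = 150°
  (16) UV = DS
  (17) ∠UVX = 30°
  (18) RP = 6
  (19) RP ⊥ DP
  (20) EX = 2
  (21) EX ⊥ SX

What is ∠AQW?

Step 1: By the law of cosines on triangle QAW: QW² = 12² + 12² − 2·12·12·cos(150°) = 537.42, so QW ≈ 23.18.
Step 2: By the inverse law of cosines on triangle AQW: cos(∠AQW) = (12² + 23.18² − 12²) / (2·12·23.18) = 537.42/556.37 = 0.9659, so ∠AQW = 15°.

Therefore, the measure of angle ∠AQW = 15°.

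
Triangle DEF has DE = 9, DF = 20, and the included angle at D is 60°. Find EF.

Law of cosines: EF^2 = 9^2 + 20^2 - 2(9)(20)cos(60°) = 301, so EF = sqrt(301).

sqrt(301)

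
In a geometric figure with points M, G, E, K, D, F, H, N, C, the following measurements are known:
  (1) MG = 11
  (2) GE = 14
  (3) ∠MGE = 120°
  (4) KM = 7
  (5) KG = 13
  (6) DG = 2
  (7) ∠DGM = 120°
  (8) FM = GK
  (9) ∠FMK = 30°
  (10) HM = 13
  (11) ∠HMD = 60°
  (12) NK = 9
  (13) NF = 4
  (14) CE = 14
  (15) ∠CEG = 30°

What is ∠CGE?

Step 1: By the law of cosines on triangle GEC: GC² = 14² + 14² − 2·14·14·cos(30°) = 52.52, so GC ≈ 7.25.
Step 2: By the inverse law of cosines on triangle CGE: cos(∠CGE) = (7.25² + 14² − 14²) / (2·7.25·14) = 52.52/202.91 = 0.2588, so ∠CGE = 75°.

Therefore, the measure of angle ∠CGE = 75°.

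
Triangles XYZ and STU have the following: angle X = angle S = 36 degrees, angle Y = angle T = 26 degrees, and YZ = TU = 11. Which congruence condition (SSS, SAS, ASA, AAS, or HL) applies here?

The given information matches AAS: Two pairs of corresponding angles and a non-included side are equal (Angle-Angle-Side).

AAS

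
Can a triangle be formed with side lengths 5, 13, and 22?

The longest side is 22. The other two sides sum to 5 + 13 = 18.
Since 18 ≤ 22, the two shorter sides cannot reach around to close the triangle.

No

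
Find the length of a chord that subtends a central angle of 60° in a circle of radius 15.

Chord = 2(15) sin(30°) = 15

15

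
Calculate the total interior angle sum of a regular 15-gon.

The sum of interior angles of an n-sided polygon is (n - 2) * 180.
For n = 15: (15 - 2) * 180 = 13 * 180 = 2340 degrees.

2340 degrees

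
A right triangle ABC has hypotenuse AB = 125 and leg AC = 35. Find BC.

By the Pythagorean theorem: BC^2 = AB^2 - AC^2
BC^2 = 125^2 - 35^2 = 15625 - 1225 = 14400
BC = sqrt(14400) = 120

120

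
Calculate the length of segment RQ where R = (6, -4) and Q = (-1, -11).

d = sqrt((-7)^2 + (-7)^2) = sqrt(98) = 7*sqrt(2)

7*sqrt(2)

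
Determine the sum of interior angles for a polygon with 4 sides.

The sum of interior angles of an n-sided polygon is (n - 2) * 180.
For n = 4: (4 - 2) * 180 = 2 * 180 = 360 degrees.

360 degrees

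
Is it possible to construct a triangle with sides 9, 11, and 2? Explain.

The longest side is 11. The other two sides sum to 2 + 9 = 11.
Since 11 ≤ 11, the two shorter sides cannot reach around to close the triangle.

No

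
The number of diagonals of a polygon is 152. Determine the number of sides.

Using d = n(n - 3)/2, we solve 152 = n(n - 3)/2.
So n(n - 3) = 304.
Testing n = 19: 19 * 16 = 304 = 304. Correct.
The polygon has 19 sides.

19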